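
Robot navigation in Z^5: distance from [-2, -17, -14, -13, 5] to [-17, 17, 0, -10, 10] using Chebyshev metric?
34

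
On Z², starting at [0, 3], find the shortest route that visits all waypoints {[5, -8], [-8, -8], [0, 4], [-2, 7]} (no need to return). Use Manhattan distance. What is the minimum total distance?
40
(one optimal route: (0, 3) → (0, 4) → (-2, 7) → (-8, -8) → (5, -8))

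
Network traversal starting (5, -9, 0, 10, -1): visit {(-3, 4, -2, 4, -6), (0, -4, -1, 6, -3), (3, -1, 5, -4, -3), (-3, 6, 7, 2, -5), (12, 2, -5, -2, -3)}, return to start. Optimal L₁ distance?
132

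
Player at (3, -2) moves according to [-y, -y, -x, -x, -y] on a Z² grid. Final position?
(1, -5)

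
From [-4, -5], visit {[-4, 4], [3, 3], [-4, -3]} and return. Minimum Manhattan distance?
32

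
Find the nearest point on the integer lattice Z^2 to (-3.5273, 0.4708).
(-4, 0)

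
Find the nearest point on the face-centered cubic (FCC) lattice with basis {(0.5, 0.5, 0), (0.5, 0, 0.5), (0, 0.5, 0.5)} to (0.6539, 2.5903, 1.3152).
(0.5, 2.5, 1)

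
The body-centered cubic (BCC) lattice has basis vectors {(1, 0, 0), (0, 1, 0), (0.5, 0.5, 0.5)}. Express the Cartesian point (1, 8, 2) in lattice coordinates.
-b₁ + 6b₂ + 4b₃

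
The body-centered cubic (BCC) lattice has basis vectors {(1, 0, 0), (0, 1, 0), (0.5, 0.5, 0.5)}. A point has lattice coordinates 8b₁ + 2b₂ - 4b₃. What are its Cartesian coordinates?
(6, 0, -2)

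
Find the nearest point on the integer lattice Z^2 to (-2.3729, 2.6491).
(-2, 3)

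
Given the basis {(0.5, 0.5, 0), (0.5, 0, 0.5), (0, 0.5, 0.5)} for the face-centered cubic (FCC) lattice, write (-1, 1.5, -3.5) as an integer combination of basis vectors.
4b₁ - 6b₂ - b₃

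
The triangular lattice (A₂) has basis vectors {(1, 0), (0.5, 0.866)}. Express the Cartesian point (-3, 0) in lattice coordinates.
-3b₁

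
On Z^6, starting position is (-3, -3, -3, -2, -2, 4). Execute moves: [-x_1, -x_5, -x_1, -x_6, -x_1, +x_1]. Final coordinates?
(-5, -3, -3, -2, -3, 3)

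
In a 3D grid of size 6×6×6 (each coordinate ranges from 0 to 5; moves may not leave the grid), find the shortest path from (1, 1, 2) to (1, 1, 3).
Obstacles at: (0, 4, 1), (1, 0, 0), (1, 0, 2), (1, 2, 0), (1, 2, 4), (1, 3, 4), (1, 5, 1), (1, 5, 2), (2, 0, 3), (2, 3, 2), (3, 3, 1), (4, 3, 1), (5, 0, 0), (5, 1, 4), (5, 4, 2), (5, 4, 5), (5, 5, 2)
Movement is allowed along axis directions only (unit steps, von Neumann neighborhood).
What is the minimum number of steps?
1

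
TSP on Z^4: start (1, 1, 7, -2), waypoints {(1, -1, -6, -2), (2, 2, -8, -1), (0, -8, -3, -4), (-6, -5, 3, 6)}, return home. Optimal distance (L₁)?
88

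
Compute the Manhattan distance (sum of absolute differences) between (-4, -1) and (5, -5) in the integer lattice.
13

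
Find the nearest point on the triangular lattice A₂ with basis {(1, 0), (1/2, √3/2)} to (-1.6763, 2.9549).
(-1.5, 2.598)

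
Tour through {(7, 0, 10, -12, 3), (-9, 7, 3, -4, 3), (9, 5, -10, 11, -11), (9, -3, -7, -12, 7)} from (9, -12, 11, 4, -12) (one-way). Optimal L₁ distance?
162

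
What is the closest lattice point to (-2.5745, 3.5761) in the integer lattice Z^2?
(-3, 4)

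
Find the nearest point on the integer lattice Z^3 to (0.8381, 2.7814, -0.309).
(1, 3, 0)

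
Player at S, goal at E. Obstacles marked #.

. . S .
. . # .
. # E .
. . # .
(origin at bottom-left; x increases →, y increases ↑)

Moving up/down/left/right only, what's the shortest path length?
4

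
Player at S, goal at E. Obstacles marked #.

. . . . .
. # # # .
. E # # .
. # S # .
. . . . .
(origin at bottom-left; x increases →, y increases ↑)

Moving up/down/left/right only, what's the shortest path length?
6
(one shortest path: (2, 1) → (2, 0) → (1, 0) → (0, 0) → (0, 1) → (0, 2) → (1, 2))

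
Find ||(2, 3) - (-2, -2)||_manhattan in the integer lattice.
9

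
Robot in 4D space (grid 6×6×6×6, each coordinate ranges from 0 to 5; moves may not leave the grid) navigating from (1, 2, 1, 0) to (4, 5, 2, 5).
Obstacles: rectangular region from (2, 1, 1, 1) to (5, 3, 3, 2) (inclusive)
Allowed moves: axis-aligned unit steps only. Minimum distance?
12
(one shortest path: (1, 2, 1, 0) → (2, 2, 1, 0) → (3, 2, 1, 0) → (4, 2, 1, 0) → (4, 3, 1, 0) → (4, 4, 1, 0) → (4, 5, 1, 0) → (4, 5, 2, 0) → (4, 5, 2, 1) → (4, 5, 2, 2) → (4, 5, 2, 3) → (4, 5, 2, 4) → (4, 5, 2, 5))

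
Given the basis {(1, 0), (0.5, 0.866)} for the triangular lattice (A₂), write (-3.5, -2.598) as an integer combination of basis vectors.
-2b₁ - 3b₂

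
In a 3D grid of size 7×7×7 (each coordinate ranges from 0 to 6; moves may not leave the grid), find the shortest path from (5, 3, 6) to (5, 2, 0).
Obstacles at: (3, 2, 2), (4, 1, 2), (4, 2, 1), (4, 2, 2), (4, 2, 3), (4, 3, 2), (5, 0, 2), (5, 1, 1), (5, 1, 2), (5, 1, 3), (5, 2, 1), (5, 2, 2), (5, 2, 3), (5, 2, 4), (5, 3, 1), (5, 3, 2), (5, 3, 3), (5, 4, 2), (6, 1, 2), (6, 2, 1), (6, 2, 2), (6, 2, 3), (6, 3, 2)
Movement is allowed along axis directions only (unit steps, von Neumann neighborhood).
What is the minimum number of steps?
11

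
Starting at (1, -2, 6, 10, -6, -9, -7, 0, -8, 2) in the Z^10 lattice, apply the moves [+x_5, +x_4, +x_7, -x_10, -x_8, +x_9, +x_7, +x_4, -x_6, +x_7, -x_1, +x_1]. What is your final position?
(1, -2, 6, 12, -5, -10, -4, -1, -7, 1)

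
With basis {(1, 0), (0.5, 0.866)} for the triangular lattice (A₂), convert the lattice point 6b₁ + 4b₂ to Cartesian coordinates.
(8, 3.464)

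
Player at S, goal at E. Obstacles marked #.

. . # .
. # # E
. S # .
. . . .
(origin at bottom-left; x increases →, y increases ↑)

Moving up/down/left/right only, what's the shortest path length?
5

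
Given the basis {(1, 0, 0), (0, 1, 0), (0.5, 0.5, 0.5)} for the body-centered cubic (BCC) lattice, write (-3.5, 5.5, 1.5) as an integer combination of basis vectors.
-5b₁ + 4b₂ + 3b₃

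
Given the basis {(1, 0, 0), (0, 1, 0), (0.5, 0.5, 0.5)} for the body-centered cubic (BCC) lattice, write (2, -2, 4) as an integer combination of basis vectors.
-2b₁ - 6b₂ + 8b₃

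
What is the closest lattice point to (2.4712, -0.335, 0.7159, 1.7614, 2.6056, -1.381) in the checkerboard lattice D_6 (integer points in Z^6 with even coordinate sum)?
(3, 0, 1, 2, 3, -1)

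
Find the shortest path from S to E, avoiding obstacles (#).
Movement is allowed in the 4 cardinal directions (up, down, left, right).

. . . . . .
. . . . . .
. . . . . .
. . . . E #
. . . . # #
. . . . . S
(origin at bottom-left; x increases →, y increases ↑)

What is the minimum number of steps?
5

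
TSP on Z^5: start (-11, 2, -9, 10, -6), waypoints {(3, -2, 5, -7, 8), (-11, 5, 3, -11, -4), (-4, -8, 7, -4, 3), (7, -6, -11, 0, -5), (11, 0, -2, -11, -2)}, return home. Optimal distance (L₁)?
202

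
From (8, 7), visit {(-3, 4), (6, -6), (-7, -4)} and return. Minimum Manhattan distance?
56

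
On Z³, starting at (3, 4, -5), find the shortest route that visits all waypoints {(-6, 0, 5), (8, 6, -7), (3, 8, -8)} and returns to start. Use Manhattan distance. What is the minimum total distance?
70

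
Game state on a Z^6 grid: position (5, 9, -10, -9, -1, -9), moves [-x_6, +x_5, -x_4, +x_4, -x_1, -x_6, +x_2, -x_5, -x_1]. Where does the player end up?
(3, 10, -10, -9, -1, -11)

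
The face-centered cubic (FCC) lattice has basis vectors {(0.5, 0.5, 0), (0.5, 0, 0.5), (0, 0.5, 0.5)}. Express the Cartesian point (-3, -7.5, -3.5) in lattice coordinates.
-7b₁ + b₂ - 8b₃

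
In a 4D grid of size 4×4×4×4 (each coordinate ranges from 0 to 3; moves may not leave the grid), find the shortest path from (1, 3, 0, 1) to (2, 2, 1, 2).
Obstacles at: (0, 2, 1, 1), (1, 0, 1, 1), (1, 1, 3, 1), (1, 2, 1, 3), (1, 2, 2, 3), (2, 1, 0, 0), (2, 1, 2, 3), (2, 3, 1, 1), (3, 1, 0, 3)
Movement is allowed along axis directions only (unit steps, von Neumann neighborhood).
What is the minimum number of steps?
4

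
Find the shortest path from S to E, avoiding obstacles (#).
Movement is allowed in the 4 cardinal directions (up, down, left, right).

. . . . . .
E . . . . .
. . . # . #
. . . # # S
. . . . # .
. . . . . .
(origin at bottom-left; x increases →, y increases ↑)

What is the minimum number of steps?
11
(one shortest path: (5, 2) → (5, 1) → (5, 0) → (4, 0) → (3, 0) → (2, 0) → (1, 0) → (0, 0) → (0, 1) → (0, 2) → (0, 3) → (0, 4))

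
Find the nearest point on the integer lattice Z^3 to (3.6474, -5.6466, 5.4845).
(4, -6, 5)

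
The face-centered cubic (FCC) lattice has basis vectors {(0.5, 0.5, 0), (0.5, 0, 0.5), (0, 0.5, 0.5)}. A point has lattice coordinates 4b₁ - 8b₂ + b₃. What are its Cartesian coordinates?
(-2, 2.5, -3.5)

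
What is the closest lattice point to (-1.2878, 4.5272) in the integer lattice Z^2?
(-1, 5)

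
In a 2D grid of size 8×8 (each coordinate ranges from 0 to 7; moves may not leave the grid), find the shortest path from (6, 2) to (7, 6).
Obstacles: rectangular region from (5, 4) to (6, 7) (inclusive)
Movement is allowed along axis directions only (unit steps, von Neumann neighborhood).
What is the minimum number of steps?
5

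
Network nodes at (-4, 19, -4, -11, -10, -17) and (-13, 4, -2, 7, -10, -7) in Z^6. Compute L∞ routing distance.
18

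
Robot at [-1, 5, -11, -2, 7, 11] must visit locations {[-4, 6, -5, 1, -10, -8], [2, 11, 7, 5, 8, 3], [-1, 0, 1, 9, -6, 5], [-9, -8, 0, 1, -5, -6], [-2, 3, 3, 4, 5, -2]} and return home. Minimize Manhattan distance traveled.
214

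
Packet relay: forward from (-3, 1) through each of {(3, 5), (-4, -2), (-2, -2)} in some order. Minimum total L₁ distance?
18
(one optimal route: (-3, 1) → (-4, -2) → (-2, -2) → (3, 5))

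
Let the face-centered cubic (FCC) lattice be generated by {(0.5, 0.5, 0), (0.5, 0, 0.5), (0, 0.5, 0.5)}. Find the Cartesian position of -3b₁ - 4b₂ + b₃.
(-3.5, -1, -1.5)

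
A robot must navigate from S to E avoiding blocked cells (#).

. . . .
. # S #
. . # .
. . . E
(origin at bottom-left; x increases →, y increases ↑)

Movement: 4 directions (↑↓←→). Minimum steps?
9
(one shortest path: (2, 2) → (2, 3) → (1, 3) → (0, 3) → (0, 2) → (0, 1) → (1, 1) → (1, 0) → (2, 0) → (3, 0))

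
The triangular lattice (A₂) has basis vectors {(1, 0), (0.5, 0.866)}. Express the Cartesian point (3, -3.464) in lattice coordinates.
5b₁ - 4b₂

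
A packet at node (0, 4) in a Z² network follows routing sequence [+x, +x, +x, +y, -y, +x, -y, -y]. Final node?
(4, 2)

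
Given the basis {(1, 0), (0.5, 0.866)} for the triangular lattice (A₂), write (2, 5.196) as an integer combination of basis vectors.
-b₁ + 6b₂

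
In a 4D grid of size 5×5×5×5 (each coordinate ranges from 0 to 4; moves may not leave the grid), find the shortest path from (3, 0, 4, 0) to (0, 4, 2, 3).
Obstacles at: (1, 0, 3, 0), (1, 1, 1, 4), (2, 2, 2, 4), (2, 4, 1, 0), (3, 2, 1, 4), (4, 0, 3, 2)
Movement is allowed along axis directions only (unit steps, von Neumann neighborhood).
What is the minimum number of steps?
12
(one shortest path: (3, 0, 4, 0) → (2, 0, 4, 0) → (1, 0, 4, 0) → (0, 0, 4, 0) → (0, 1, 4, 0) → (0, 2, 4, 0) → (0, 3, 4, 0) → (0, 4, 4, 0) → (0, 4, 3, 0) → (0, 4, 2, 0) → (0, 4, 2, 1) → (0, 4, 2, 2) → (0, 4, 2, 3))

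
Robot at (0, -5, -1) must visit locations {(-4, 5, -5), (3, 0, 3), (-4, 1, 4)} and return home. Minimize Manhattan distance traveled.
52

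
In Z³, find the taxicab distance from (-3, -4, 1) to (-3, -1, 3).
5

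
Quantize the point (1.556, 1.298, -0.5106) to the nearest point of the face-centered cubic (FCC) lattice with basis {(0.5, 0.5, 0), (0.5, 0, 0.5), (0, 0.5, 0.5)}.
(1.5, 1, -0.5)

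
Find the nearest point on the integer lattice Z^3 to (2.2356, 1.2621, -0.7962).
(2, 1, -1)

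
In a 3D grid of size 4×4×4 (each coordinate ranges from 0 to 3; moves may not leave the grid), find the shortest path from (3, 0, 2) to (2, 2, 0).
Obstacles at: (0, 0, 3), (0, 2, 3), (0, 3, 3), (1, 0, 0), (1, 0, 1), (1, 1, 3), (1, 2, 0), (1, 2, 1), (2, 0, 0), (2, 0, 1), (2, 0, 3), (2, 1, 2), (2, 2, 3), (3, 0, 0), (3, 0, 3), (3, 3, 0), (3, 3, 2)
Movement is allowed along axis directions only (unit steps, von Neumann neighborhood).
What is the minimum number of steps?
5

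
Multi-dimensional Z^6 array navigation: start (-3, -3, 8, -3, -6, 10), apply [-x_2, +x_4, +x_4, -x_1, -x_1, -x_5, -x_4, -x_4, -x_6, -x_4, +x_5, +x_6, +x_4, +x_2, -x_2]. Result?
(-5, -4, 8, -3, -6, 10)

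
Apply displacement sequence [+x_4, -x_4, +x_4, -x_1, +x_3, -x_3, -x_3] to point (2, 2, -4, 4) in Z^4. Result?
(1, 2, -5, 5)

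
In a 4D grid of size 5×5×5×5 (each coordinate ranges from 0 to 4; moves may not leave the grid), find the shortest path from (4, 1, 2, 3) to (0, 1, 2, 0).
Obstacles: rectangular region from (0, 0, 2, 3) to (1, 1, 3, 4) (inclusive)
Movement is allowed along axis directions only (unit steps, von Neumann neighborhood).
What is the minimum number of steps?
7
(one shortest path: (4, 1, 2, 3) → (3, 1, 2, 3) → (2, 1, 2, 3) → (2, 1, 2, 2) → (1, 1, 2, 2) → (0, 1, 2, 2) → (0, 1, 2, 1) → (0, 1, 2, 0))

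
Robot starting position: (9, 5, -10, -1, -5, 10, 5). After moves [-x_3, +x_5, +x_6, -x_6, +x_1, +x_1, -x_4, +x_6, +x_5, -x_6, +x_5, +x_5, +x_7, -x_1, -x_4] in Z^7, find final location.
(10, 5, -11, -3, -1, 10, 6)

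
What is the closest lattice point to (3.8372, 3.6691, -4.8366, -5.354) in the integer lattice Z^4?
(4, 4, -5, -5)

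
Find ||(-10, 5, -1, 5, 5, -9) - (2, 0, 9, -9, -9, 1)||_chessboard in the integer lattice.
14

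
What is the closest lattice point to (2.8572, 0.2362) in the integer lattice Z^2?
(3, 0)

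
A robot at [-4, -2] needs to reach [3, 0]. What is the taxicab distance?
9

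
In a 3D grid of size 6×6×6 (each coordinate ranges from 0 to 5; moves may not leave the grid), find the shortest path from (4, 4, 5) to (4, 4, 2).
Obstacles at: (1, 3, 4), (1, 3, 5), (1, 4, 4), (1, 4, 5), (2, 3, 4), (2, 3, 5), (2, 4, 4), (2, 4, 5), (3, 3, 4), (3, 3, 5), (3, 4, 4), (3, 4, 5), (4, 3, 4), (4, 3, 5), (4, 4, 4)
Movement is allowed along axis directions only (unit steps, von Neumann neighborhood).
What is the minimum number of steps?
5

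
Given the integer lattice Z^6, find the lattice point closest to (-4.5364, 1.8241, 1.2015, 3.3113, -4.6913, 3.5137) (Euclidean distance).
(-5, 2, 1, 3, -5, 4)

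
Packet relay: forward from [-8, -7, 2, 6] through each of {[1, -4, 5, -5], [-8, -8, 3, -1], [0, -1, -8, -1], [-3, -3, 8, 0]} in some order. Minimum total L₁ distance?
59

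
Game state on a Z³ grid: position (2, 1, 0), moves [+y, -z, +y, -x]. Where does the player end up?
(1, 3, -1)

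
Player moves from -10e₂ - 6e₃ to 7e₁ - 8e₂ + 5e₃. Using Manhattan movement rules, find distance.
20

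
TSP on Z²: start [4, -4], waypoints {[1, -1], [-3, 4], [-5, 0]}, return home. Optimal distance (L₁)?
34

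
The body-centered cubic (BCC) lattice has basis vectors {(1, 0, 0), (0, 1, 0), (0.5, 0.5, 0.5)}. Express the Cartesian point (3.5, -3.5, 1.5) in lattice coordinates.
2b₁ - 5b₂ + 3b₃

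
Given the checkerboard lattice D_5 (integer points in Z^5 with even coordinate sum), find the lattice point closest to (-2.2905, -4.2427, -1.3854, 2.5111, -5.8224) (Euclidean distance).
(-2, -4, -1, 3, -6)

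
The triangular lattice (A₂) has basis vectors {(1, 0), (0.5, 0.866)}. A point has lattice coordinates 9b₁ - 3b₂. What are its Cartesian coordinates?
(7.5, -2.598)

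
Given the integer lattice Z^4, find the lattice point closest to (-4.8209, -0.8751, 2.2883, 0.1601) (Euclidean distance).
(-5, -1, 2, 0)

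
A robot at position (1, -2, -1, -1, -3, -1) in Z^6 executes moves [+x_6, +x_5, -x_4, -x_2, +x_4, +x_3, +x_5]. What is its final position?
(1, -3, 0, -1, -1, 0)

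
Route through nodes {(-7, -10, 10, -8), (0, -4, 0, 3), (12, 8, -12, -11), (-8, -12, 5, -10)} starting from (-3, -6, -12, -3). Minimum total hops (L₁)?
125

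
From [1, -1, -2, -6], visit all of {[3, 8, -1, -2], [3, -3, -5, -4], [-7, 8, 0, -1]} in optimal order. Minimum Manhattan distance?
38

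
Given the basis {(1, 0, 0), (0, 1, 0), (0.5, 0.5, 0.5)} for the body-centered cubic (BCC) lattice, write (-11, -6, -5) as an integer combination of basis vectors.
-6b₁ - b₂ - 10b₃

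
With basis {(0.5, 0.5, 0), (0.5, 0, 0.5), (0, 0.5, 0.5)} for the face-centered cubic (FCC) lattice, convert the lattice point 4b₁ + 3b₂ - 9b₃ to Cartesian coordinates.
(3.5, -2.5, -3)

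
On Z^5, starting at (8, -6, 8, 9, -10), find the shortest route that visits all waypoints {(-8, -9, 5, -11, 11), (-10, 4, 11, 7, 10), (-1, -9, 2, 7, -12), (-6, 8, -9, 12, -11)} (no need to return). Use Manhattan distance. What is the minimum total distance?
155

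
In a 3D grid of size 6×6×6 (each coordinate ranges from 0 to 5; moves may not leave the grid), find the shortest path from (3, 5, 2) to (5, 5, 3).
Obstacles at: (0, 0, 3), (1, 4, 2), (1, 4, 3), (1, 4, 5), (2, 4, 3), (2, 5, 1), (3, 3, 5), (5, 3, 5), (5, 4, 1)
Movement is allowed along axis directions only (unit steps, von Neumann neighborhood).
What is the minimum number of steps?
3
(one shortest path: (3, 5, 2) → (4, 5, 2) → (5, 5, 2) → (5, 5, 3))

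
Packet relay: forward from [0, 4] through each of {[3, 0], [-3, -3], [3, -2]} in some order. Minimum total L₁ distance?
16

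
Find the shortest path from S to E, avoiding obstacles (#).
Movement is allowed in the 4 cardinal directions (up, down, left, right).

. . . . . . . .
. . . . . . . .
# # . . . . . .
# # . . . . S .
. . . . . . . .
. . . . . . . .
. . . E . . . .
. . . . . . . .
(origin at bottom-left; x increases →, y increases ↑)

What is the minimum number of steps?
6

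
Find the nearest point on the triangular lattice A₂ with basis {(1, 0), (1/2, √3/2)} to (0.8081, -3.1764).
(1, -3.464)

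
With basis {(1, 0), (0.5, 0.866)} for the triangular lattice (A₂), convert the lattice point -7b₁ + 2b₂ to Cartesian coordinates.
(-6, 1.732)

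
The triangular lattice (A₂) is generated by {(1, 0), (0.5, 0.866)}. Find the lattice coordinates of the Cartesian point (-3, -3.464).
-b₁ - 4b₂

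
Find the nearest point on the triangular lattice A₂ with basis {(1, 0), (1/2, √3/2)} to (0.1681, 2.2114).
(0, 1.732)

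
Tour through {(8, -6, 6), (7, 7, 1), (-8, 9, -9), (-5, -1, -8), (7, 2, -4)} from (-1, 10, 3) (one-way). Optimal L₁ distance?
82
(one optimal route: (-1, 10, 3) → (-8, 9, -9) → (-5, -1, -8) → (7, 2, -4) → (7, 7, 1) → (8, -6, 6))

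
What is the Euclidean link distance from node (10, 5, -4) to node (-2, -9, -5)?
18.4662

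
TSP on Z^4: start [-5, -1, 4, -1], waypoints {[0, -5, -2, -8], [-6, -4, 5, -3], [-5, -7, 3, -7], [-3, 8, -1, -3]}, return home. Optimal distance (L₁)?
70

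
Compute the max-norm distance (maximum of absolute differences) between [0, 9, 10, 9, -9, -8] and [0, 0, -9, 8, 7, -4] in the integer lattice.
19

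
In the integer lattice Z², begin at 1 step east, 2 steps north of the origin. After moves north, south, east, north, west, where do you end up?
(1, 3)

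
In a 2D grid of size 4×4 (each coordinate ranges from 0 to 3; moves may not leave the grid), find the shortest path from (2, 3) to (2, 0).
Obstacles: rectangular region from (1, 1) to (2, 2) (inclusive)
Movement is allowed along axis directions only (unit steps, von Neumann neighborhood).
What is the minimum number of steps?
5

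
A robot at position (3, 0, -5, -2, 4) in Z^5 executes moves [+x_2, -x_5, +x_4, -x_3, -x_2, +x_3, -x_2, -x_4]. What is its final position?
(3, -1, -5, -2, 3)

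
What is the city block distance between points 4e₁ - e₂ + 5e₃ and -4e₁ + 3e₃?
11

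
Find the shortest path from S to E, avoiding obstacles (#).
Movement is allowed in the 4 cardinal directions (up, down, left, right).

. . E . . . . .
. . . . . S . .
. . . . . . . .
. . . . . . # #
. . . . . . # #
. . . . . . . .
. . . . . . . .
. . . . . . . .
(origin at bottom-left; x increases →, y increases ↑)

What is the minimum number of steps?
4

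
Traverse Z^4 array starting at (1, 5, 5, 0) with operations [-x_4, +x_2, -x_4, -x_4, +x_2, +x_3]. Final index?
(1, 7, 6, -3)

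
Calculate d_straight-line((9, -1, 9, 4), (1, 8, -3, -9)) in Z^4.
21.4009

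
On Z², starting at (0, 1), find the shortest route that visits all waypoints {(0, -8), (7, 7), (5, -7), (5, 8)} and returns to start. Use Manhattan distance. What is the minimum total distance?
46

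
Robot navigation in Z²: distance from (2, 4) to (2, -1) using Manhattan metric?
5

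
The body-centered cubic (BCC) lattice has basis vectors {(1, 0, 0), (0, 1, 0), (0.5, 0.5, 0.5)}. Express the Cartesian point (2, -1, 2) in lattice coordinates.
-3b₂ + 4b₃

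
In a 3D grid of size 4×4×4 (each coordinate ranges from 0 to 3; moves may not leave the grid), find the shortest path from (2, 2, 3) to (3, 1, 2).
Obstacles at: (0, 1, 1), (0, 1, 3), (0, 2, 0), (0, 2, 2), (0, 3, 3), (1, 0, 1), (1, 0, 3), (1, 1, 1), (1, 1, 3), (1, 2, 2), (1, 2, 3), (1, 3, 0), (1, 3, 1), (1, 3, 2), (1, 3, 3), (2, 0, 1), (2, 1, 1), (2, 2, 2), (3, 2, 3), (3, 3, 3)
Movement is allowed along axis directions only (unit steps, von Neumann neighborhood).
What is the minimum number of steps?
3
(one shortest path: (2, 2, 3) → (2, 1, 3) → (3, 1, 3) → (3, 1, 2))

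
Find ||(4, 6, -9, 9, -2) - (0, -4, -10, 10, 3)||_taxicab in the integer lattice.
21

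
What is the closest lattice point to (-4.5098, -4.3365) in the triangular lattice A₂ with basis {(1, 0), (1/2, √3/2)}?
(-4.5, -4.33)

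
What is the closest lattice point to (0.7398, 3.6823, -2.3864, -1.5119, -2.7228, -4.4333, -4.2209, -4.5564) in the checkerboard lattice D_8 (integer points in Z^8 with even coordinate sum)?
(1, 4, -2, -1, -3, -4, -4, -5)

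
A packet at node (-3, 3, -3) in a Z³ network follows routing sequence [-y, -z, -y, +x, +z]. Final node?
(-2, 1, -3)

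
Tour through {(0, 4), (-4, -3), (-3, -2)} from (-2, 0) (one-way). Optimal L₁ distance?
16
(one optimal route: (-2, 0) → (-4, -3) → (-3, -2) → (0, 4))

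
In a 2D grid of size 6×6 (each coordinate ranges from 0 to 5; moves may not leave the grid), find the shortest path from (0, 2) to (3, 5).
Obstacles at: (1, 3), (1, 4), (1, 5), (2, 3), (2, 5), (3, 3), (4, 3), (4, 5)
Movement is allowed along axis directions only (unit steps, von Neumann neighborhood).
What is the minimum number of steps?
10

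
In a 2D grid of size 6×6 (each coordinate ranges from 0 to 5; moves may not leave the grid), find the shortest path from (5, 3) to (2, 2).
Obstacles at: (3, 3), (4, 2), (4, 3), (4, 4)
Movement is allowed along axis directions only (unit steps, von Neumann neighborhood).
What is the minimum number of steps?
6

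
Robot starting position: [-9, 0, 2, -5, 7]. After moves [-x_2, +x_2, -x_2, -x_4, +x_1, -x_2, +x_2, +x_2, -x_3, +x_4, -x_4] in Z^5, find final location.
(-8, 0, 1, -6, 7)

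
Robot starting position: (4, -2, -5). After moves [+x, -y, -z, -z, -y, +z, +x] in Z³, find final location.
(6, -4, -6)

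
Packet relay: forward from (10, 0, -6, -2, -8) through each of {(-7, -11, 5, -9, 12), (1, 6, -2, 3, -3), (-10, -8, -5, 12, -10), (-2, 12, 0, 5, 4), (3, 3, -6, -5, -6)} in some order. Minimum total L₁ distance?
168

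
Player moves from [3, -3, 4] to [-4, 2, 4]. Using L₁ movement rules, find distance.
12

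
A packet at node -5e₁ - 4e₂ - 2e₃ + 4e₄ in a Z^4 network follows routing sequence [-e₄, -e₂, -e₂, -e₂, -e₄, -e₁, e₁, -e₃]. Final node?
(-5, -7, -3, 2)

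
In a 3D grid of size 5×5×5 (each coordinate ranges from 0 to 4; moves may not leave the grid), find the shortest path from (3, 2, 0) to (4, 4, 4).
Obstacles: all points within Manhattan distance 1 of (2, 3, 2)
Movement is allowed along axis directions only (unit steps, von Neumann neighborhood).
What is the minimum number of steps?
7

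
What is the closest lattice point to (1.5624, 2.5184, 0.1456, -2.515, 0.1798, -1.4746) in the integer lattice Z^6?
(2, 3, 0, -3, 0, -1)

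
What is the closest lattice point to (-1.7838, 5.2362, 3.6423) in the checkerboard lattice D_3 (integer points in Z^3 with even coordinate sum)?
(-2, 5, 3)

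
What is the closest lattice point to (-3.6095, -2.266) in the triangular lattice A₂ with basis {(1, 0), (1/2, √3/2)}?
(-3.5, -2.598)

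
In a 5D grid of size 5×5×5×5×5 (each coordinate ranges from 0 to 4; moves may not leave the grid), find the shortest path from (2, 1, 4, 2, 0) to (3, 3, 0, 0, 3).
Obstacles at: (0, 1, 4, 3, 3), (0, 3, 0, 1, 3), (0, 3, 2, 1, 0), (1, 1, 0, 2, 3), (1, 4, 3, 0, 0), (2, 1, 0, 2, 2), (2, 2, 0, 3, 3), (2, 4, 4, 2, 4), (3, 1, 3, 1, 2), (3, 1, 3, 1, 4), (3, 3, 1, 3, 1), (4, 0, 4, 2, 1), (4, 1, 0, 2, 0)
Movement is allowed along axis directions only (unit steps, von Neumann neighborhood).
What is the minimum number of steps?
12
(one shortest path: (2, 1, 4, 2, 0) → (3, 1, 4, 2, 0) → (3, 2, 4, 2, 0) → (3, 3, 4, 2, 0) → (3, 3, 3, 2, 0) → (3, 3, 2, 2, 0) → (3, 3, 1, 2, 0) → (3, 3, 0, 2, 0) → (3, 3, 0, 1, 0) → (3, 3, 0, 0, 0) → (3, 3, 0, 0, 1) → (3, 3, 0, 0, 2) → (3, 3, 0, 0, 3))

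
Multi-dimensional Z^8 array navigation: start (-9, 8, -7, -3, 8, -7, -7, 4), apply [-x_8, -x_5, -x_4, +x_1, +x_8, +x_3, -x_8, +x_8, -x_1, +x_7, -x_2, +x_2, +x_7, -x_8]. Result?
(-9, 8, -6, -4, 7, -7, -5, 3)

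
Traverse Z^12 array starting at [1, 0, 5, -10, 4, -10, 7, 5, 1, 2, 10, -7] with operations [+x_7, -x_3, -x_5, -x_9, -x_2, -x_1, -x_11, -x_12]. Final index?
(0, -1, 4, -10, 3, -10, 8, 5, 0, 2, 9, -8)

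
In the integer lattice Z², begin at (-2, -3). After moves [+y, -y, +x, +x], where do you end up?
(0, -3)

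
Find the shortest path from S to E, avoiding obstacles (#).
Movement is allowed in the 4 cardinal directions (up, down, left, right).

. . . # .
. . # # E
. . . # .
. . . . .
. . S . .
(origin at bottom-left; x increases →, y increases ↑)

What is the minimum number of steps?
5
(one shortest path: (2, 0) → (3, 0) → (4, 0) → (4, 1) → (4, 2) → (4, 3))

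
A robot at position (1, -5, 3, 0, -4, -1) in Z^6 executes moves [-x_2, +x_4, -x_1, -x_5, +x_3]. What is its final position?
(0, -6, 4, 1, -5, -1)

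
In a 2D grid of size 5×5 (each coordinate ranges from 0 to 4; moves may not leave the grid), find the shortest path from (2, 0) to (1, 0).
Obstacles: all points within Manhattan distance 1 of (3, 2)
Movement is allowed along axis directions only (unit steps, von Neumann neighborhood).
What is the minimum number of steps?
1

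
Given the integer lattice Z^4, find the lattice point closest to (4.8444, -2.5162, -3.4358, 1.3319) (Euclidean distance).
(5, -3, -3, 1)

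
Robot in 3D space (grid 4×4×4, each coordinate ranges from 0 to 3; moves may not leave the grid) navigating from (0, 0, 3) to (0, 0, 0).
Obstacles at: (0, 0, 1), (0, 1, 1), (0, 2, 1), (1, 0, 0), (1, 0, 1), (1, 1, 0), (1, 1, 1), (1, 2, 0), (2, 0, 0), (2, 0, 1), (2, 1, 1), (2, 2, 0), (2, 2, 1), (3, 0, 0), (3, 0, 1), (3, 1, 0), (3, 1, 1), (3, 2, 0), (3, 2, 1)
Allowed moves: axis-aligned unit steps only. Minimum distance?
9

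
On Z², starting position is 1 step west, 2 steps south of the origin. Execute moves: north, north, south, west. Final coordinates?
(-2, -1)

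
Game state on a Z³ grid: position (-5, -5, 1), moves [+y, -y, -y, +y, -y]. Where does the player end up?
(-5, -6, 1)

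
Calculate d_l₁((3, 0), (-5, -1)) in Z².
9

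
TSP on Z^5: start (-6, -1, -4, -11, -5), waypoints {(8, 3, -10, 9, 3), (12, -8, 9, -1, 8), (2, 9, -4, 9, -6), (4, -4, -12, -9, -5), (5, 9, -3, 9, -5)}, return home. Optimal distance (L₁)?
194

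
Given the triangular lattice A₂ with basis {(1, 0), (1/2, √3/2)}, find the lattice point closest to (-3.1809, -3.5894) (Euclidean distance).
(-3, -3.464)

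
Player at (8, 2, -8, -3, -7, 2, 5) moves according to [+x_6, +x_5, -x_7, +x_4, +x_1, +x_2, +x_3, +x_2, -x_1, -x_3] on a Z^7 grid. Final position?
(8, 4, -8, -2, -6, 3, 4)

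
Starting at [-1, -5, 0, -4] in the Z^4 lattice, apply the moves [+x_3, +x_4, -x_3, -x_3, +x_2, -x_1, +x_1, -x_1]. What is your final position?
(-2, -4, -1, -3)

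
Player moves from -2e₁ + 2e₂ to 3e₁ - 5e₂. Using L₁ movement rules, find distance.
12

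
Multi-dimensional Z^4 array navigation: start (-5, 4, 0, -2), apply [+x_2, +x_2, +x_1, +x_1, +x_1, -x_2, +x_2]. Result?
(-2, 6, 0, -2)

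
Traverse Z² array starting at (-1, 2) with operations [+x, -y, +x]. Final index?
(1, 1)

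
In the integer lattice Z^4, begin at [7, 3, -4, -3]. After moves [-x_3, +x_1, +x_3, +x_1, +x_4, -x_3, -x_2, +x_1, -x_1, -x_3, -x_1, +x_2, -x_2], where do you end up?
(8, 2, -6, -2)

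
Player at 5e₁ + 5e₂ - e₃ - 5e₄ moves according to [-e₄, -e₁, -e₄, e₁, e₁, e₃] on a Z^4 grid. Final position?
(6, 5, 0, -7)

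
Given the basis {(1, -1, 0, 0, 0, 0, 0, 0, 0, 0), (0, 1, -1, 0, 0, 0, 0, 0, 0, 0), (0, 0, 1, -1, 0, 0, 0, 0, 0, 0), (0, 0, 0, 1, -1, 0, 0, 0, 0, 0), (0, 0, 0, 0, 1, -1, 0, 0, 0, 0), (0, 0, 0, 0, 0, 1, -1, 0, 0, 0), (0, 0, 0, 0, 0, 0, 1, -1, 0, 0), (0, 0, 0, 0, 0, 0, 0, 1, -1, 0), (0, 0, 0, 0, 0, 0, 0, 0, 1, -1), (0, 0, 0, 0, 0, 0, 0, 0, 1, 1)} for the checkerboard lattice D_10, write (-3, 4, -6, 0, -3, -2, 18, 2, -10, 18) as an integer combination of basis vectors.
-3b₁ + b₂ - 5b₃ - 5b₄ - 8b₅ - 10b₆ + 8b₇ + 10b₈ - 9b₉ + 9b₁₀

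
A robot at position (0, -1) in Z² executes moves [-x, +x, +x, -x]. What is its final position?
(0, -1)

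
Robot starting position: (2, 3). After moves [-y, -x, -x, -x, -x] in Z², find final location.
(-2, 2)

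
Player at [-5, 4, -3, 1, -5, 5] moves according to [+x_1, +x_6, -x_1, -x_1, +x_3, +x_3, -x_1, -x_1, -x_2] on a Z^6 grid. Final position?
(-8, 3, -1, 1, -5, 6)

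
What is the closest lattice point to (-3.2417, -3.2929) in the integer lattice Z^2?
(-3, -3)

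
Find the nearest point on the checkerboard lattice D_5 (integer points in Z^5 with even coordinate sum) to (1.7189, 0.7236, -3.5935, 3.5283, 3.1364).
(2, 1, -4, 4, 3)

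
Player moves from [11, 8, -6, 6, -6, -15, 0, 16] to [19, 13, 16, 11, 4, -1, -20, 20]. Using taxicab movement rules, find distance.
88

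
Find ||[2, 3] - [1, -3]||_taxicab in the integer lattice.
7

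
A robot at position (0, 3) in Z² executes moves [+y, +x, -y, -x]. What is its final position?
(0, 3)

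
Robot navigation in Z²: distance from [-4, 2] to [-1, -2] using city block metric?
7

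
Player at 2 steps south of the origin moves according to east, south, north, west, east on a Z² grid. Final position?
(1, -2)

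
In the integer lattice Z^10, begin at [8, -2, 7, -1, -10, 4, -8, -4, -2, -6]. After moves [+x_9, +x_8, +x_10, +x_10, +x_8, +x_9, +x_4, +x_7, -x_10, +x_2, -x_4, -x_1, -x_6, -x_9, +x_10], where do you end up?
(7, -1, 7, -1, -10, 3, -7, -2, -1, -4)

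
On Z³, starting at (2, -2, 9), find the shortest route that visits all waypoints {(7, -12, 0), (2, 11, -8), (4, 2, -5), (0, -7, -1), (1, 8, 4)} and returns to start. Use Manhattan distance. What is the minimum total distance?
98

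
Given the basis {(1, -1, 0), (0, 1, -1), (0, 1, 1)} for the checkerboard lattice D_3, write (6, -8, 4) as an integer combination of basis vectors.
6b₁ - 3b₂ + b₃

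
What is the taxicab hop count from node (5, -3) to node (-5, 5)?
18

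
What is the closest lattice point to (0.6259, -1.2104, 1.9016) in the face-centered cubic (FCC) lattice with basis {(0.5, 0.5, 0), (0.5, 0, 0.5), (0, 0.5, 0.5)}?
(0.5, -1.5, 2)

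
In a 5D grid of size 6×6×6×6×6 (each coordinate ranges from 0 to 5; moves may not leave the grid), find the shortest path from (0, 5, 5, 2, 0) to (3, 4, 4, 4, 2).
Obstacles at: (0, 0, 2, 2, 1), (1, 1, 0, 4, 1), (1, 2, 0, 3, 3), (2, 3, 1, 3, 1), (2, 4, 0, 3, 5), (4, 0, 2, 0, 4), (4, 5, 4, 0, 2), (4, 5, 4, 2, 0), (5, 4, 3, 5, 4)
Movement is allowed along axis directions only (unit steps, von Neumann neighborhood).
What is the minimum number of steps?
9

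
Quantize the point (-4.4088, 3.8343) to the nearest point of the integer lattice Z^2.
(-4, 4)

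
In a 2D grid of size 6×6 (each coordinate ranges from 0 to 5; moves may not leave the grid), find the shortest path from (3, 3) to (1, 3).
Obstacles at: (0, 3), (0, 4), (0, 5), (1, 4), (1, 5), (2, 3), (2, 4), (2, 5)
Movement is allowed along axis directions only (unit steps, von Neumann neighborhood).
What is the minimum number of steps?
4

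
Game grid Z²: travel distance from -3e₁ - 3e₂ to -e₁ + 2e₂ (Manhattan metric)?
7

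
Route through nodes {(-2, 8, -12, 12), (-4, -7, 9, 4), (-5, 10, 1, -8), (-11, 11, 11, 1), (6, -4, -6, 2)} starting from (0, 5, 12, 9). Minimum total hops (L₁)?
154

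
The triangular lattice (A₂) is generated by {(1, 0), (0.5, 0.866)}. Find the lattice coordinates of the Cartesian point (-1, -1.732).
-2b₂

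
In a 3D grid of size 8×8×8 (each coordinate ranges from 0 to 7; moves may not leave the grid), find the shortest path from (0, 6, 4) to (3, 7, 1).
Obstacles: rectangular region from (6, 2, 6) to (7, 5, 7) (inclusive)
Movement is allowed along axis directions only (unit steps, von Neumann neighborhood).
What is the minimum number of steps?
7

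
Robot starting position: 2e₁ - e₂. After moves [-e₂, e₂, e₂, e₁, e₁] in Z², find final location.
(4, 0)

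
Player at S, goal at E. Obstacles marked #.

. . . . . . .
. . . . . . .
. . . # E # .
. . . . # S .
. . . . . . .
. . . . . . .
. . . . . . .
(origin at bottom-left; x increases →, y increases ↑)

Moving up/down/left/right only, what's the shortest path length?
6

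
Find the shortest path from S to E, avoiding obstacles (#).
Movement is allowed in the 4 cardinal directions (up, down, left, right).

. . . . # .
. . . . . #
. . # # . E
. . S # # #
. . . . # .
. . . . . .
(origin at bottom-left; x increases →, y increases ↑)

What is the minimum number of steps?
8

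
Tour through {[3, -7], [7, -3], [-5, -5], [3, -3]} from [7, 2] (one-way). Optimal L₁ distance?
23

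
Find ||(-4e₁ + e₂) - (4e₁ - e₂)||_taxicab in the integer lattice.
10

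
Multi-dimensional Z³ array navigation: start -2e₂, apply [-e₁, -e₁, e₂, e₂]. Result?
(-2, 0, 0)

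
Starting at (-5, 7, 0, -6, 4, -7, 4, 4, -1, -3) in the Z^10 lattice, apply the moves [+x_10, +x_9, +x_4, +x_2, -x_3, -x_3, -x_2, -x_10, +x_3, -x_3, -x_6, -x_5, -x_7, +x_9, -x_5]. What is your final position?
(-5, 7, -2, -5, 2, -8, 3, 4, 1, -3)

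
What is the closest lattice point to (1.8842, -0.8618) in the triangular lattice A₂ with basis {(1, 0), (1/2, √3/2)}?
(1.5, -0.866)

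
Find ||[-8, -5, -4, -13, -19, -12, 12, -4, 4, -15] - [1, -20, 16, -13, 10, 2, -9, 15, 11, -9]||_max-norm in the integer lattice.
29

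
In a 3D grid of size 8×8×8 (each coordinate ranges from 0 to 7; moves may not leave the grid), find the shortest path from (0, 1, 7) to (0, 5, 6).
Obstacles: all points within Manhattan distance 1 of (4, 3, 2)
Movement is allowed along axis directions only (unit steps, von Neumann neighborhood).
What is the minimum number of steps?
5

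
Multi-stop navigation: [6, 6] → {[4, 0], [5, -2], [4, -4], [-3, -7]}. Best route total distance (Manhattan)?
24
(one optimal route: (6, 6) → (4, 0) → (5, -2) → (4, -4) → (-3, -7))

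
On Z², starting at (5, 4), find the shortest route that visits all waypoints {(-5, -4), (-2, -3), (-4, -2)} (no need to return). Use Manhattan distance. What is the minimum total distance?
20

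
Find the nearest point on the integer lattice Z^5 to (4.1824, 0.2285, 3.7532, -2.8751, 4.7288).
(4, 0, 4, -3, 5)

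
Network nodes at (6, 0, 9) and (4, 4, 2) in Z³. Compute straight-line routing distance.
8.30662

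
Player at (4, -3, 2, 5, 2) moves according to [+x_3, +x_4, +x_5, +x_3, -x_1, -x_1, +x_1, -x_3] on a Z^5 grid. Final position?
(3, -3, 3, 6, 3)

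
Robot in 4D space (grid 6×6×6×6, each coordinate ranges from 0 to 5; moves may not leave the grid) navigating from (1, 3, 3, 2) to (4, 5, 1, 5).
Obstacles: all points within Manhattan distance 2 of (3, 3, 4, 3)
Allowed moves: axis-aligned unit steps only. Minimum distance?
10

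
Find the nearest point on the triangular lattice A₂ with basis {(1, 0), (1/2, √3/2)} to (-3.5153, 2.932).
(-3.5, 2.598)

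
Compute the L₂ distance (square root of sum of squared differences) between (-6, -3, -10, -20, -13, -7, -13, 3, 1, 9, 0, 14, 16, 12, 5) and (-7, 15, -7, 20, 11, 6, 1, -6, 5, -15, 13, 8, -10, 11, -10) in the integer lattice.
68.2276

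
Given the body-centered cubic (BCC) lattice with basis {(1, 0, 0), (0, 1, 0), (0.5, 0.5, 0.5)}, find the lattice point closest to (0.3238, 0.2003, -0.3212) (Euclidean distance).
(0.5, 0.5, -0.5)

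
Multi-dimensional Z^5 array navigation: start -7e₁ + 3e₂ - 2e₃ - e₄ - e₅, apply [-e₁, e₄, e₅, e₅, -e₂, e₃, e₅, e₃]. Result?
(-8, 2, 0, 0, 2)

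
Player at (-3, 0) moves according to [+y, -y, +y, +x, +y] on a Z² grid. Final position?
(-2, 2)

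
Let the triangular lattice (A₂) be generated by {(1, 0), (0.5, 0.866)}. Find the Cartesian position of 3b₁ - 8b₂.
(-1, -6.928)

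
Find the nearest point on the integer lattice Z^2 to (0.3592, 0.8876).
(0, 1)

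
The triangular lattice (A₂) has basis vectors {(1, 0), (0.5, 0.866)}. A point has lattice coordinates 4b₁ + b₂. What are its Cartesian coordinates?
(4.5, 0.866)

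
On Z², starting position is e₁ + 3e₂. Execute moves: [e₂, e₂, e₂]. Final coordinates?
(1, 6)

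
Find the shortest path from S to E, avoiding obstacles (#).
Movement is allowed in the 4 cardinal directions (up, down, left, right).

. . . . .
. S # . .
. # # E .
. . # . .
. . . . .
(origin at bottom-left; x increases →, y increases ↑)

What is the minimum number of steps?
5
(one shortest path: (1, 3) → (1, 4) → (2, 4) → (3, 4) → (3, 3) → (3, 2))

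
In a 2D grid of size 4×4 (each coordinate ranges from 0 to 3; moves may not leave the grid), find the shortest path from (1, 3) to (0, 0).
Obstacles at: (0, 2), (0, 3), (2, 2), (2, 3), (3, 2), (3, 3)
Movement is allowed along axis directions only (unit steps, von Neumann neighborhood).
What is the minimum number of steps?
4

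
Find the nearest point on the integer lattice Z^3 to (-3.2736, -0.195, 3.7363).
(-3, 0, 4)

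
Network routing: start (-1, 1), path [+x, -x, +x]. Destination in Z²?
(0, 1)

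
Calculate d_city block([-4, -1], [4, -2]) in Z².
9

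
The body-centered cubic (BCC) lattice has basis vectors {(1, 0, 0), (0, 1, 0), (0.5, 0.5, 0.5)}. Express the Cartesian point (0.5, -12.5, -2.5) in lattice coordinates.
3b₁ - 10b₂ - 5b₃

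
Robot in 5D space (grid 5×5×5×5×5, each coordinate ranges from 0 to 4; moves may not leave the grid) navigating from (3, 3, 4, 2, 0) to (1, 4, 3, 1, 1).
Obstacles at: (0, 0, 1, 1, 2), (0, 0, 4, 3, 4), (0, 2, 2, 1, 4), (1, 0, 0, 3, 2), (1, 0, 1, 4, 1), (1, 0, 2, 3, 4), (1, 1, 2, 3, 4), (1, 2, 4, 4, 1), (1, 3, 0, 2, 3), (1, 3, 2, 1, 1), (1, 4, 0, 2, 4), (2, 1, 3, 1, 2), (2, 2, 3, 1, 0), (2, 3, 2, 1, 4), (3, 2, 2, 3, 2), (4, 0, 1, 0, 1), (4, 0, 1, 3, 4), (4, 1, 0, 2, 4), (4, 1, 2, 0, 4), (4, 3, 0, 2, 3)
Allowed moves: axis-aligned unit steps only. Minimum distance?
6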